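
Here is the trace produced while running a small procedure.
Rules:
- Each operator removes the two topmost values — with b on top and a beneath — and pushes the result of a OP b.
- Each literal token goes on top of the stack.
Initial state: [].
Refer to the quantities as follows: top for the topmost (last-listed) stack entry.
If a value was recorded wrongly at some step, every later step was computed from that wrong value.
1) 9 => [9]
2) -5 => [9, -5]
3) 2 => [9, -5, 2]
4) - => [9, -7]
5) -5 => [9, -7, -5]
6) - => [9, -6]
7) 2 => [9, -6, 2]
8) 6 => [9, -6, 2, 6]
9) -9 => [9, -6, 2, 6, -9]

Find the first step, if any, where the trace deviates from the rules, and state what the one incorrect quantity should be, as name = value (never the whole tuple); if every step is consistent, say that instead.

1. push 9: top = 9 (checks out)
2. push -5: top = -5 (matches)
3. push 2: top = 2 (agrees with the trace)
4. -5 - 2 = -7 (in agreement)
5. push -5: top = -5 (agrees with the trace)
6. -7 - -5 = -2 (this is not what the trace shows)
The earliest wrong entry is at step 6: it should read top = -2.

step 6, top = -2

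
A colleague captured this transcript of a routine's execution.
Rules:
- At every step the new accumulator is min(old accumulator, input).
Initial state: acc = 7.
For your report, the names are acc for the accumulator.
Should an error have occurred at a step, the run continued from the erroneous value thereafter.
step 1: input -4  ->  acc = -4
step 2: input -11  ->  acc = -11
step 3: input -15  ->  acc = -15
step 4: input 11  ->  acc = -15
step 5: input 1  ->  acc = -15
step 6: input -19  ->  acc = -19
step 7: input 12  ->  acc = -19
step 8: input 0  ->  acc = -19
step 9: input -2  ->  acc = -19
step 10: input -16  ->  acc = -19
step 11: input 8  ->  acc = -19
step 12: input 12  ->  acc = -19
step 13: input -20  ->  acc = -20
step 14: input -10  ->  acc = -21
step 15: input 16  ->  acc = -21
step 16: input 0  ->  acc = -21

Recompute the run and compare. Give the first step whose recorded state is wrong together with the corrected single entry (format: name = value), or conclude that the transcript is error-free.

step 14, acc = -20

Recomputing the run from the initial state:
step 1: acc = -4
step 2: acc = -11
step 3: acc = -15
step 4: acc = -15
step 5: acc = -15
step 6: acc = -19
step 7: acc = -19
step 8: acc = -19
step 9: acc = -19
step 10: acc = -19
step 11: acc = -19
step 12: acc = -19
step 13: acc = -20
step 14: acc = -20
step 15: acc = -20
step 16: acc = -20
The first disagreement with the transcript is at step 14, where the value should be acc = -20.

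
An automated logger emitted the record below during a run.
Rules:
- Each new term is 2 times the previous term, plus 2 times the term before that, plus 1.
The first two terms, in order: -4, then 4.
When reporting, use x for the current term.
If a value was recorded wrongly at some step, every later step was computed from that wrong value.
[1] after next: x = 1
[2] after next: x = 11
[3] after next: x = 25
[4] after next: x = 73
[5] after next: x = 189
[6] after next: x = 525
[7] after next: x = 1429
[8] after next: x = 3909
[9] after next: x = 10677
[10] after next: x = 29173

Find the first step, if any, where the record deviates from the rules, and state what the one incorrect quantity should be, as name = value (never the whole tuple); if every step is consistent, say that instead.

step 5, x = 197

Step 1: x = 2*(4) + (2)*(-4) + (1) = 1 — matches.
Step 2: x = 2*(1) + (2)*(4) + (1) = 11 — consistent with the record.
Step 3: x = 2*(11) + (2)*(1) + (1) = 25 — exactly as logged.
Step 4: x = 2*(25) + (2)*(11) + (1) = 73 — confirmed correct.
Step 5: x = 2*(73) + (2)*(25) + (1) = 197 — first mismatch against the record.
First incorrect step: 5; the correct value is x = 197.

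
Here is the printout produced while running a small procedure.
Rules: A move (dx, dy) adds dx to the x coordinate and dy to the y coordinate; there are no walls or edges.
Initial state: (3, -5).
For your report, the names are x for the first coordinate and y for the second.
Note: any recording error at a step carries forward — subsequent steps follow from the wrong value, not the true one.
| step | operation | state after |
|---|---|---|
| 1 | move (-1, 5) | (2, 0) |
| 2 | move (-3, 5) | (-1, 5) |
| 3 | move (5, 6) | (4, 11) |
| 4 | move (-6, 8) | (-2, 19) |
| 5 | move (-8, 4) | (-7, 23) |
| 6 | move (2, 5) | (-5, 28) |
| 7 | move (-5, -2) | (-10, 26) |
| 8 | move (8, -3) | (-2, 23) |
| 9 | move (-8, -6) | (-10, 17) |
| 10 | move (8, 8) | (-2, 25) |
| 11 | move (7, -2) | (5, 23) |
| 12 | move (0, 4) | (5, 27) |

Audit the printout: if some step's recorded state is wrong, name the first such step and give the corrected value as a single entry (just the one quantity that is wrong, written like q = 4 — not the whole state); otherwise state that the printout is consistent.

step 5, x = -10

step 1: x = 3 + (-1) = 2, y = -5 + (5) = 0 -> exactly as logged
step 2: x = 2 + (-3) = -1, y = 0 + (5) = 5 -> agrees with the printout
step 3: x = -1 + (5) = 4, y = 5 + (6) = 11 -> confirmed correct
step 4: x = 4 + (-6) = -2, y = 11 + (8) = 19 -> matches
step 5: x = -2 + (-8) = -10, y = 19 + (4) = 23 -> not what was recorded
The audit stops at step 5: the recorded entry is wrong and should be x = -10.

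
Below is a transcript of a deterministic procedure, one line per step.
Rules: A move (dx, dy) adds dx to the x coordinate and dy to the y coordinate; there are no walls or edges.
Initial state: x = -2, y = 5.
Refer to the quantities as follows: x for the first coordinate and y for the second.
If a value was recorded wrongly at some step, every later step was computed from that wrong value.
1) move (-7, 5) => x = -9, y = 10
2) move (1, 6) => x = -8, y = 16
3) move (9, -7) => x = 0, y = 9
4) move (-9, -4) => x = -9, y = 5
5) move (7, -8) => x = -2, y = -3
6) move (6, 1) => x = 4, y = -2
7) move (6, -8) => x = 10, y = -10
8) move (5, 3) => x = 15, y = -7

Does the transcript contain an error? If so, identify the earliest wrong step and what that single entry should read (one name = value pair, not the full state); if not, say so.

Recomputing the run from the initial state:
step 1: x = -9, y = 10
step 2: x = -8, y = 16
step 3: x = 1, y = 9
step 4: x = -8, y = 5
step 5: x = -1, y = -3
step 6: x = 5, y = -2
step 7: x = 11, y = -10
step 8: x = 16, y = -7
The first disagreement with the transcript is at step 3, where the value should be x = 1.

step 3, x = 1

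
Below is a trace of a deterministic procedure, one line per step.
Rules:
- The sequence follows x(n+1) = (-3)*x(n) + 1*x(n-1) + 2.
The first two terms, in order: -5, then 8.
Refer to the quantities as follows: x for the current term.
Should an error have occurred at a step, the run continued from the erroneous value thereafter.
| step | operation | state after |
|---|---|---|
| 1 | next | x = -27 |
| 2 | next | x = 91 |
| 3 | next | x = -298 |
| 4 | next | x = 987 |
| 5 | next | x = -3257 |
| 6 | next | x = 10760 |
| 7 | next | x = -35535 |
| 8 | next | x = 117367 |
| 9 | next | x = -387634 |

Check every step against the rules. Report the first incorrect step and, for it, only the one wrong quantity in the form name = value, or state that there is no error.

step 1: x = -3*(8) + (1)*(-5) + (2) = -27 -> no discrepancy
step 2: x = -3*(-27) + (1)*(8) + (2) = 91 -> exactly as logged
step 3: x = -3*(91) + (1)*(-27) + (2) = -298 -> no discrepancy
step 4: x = -3*(-298) + (1)*(91) + (2) = 987 -> exactly as logged
step 5: x = -3*(987) + (1)*(-298) + (2) = -3257 -> in agreement
step 6: x = -3*(-3257) + (1)*(987) + (2) = 10760 -> exactly as logged
step 7: x = -3*(10760) + (1)*(-3257) + (2) = -35535 -> in agreement
step 8: x = -3*(-35535) + (1)*(10760) + (2) = 117367 -> no discrepancy
step 9: x = -3*(117367) + (1)*(-35535) + (2) = -387634 -> matches
The whole run recomputes cleanly — no discrepancies.

no error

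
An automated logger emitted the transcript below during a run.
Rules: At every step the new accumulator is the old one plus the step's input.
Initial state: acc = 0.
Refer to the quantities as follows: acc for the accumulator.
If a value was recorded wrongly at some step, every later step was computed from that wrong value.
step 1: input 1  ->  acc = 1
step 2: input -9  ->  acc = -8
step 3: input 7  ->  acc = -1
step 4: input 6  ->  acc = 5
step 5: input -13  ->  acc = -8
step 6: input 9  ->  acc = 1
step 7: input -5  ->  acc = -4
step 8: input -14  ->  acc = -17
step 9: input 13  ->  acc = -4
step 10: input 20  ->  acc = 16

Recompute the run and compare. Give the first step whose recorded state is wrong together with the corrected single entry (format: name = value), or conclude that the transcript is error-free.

step 8, acc = -18

Step 1: acc = 0 + 1 = 1 — in agreement.
Step 2: acc = 1 + -9 = -8 — checks out.
Step 3: acc = -8 + 7 = -1 — verified.
Step 4: acc = -1 + 6 = 5 — same as recorded.
Step 5: acc = 5 + -13 = -8 — checks out.
Step 6: acc = -8 + 9 = 1 — confirmed correct.
Step 7: acc = 1 + -5 = -4 — no discrepancy.
Step 8: acc = -4 + -14 = -18 — the transcript has a different value.
First deviation found at step 8; the corrected entry is acc = -18.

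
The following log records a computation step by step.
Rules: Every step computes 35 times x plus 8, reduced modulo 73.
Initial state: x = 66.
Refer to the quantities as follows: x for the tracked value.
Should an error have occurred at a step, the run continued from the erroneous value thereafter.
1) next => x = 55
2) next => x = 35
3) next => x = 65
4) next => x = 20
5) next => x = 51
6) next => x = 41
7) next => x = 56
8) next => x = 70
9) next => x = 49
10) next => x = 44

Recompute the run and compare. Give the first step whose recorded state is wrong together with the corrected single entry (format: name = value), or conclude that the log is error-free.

1. x = (35*66 + 8) mod 73 = 55 (checks out)
2. x = (35*55 + 8) mod 73 = 35 (consistent with the log)
3. x = (35*35 + 8) mod 73 = 65 (same as recorded)
4. x = (35*65 + 8) mod 73 = 20 (agrees with the log)
5. x = (35*20 + 8) mod 73 = 51 (verified)
6. x = (35*51 + 8) mod 73 = 41 (agrees with the log)
7. x = (35*41 + 8) mod 73 = 56 (consistent with the log)
8. x = (35*56 + 8) mod 73 = 70 (in agreement)
9. x = (35*70 + 8) mod 73 = 49 (consistent with the log)
10. x = (35*49 + 8) mod 73 = 44 (agrees with the log)
Nothing is out of place; the run is error-free.

no error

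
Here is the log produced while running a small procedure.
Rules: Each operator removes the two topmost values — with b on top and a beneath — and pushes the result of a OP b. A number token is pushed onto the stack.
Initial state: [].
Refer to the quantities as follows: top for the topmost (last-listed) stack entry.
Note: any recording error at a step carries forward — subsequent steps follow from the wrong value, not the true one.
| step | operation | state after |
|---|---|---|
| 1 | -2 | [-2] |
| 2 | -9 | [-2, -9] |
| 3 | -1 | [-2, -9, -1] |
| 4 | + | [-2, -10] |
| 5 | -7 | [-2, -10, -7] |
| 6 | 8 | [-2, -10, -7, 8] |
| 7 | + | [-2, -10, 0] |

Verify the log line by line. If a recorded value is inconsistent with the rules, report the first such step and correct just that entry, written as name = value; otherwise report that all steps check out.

step 1: push -2: top = -2 -> consistent with the log
step 2: push -9: top = -9 -> checks out
step 3: push -1: top = -1 -> checks out
step 4: -9 + -1 = -10 -> verified
step 5: push -7: top = -7 -> checks out
step 6: push 8: top = 8 -> in agreement
step 7: -7 + 8 = 1 -> this is not what the log shows
First incorrect step: 7; the correct value is top = 1.

step 7, top = 1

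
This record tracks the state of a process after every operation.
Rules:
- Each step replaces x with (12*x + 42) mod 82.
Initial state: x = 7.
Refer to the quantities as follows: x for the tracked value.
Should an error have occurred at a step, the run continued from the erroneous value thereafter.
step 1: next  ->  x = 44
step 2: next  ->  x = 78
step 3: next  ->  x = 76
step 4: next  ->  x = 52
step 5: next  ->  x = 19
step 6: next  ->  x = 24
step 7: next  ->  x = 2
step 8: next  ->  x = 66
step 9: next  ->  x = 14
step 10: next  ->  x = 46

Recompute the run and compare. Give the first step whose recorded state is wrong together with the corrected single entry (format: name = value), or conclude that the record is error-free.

Recomputing the run from the initial state:
step 1: x = 44
step 2: x = 78
step 3: x = 76
step 4: x = 52
step 5: x = 10
step 6: x = 80
step 7: x = 18
step 8: x = 12
step 9: x = 22
step 10: x = 60
The first disagreement with the record is at step 5, where the value should be x = 10.

step 5, x = 10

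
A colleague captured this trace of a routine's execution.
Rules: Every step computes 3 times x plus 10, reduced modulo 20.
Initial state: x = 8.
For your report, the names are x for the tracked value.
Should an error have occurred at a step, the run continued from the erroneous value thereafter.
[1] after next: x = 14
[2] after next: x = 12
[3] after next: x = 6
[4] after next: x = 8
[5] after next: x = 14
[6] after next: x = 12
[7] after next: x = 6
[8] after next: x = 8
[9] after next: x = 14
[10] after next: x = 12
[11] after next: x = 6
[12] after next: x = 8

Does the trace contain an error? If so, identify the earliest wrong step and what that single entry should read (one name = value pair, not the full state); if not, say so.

no error

Step 1: x = (3*8 + 10) mod 20 = 14 — confirmed correct.
Step 2: x = (3*14 + 10) mod 20 = 12 — same as recorded.
Step 3: x = (3*12 + 10) mod 20 = 6 — exactly as logged.
Step 4: x = (3*6 + 10) mod 20 = 8 — matches.
Step 5: x = (3*8 + 10) mod 20 = 14 — no discrepancy.
Step 6: x = (3*14 + 10) mod 20 = 12 — same as recorded.
Step 7: x = (3*12 + 10) mod 20 = 6 — no discrepancy.
Step 8: x = (3*6 + 10) mod 20 = 8 — same as recorded.
Step 9: x = (3*8 + 10) mod 20 = 14 — exactly as logged.
Step 10: x = (3*14 + 10) mod 20 = 12 — consistent with the trace.
Step 11: x = (3*12 + 10) mod 20 = 6 — verified.
Step 12: x = (3*6 + 10) mod 20 = 8 — checks out.
Every step is consistent.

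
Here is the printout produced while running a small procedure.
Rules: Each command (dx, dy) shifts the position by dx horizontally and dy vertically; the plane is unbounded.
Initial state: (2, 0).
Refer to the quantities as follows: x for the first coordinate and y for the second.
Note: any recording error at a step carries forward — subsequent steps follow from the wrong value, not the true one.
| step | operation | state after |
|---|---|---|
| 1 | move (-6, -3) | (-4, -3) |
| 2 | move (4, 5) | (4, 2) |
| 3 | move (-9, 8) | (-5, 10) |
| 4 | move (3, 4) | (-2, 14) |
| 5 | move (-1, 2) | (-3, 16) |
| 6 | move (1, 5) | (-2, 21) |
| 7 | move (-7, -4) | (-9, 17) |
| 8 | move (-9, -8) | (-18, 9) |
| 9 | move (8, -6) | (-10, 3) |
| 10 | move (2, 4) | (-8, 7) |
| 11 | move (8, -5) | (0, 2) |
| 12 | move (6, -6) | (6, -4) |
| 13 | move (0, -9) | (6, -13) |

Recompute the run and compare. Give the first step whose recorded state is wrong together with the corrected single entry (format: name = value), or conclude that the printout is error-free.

step 2, x = 0

Recomputing the run from the initial state:
step 1: x = -4, y = -3
step 2: x = 0, y = 2
step 3: x = -9, y = 10
step 4: x = -6, y = 14
step 5: x = -7, y = 16
step 6: x = -6, y = 21
step 7: x = -13, y = 17
step 8: x = -22, y = 9
step 9: x = -14, y = 3
step 10: x = -12, y = 7
step 11: x = -4, y = 2
step 12: x = 2, y = -4
step 13: x = 2, y = -13
The first disagreement with the printout is at step 2, where the value should be x = 0.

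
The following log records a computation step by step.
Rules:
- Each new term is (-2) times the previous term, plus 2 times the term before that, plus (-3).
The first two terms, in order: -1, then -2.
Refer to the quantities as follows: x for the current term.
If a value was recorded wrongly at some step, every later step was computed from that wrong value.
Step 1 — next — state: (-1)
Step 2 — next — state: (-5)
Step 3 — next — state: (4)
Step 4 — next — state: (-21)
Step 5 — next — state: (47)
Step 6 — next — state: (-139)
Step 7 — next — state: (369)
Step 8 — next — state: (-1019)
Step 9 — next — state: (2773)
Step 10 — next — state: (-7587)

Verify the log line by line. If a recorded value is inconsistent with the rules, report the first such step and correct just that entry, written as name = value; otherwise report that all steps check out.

1. x = -2*(-2) + (2)*(-1) + (-3) = -1 (no discrepancy)
2. x = -2*(-1) + (2)*(-2) + (-3) = -5 (matches)
3. x = -2*(-5) + (2)*(-1) + (-3) = 5 (the log disagrees here)
Conclusion: step 3 carries the first error; the entry should be x = 5.

step 3, x = 5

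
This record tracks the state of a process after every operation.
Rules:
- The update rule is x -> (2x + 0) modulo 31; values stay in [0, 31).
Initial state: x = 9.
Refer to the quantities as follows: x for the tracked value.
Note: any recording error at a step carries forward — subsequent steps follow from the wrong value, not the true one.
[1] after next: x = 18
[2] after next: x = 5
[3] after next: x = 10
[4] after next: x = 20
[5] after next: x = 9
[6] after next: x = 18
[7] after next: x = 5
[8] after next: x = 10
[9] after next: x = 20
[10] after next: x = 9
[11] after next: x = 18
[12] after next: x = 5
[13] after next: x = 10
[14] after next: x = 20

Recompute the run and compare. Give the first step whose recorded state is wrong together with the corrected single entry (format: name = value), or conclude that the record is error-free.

no error

Recomputing the run from the initial state:
step 1: x = 18
step 2: x = 5
step 3: x = 10
step 4: x = 20
step 5: x = 9
step 6: x = 18
step 7: x = 5
step 8: x = 10
step 9: x = 20
step 10: x = 9
step 11: x = 18
step 12: x = 5
step 13: x = 10
step 14: x = 20
This matches the record at every step.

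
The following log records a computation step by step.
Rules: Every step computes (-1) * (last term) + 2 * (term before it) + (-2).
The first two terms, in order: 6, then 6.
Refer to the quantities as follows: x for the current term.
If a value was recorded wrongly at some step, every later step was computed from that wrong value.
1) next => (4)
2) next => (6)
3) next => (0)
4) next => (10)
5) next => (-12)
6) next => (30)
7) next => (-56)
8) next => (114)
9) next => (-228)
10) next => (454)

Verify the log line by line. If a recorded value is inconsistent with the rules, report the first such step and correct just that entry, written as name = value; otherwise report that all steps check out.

Step 1: x = -1*(6) + (2)*(6) + (-2) = 4 — checks out.
Step 2: x = -1*(4) + (2)*(6) + (-2) = 6 — checks out.
Step 3: x = -1*(6) + (2)*(4) + (-2) = 0 — confirmed correct.
Step 4: x = -1*(0) + (2)*(6) + (-2) = 10 — matches.
Step 5: x = -1*(10) + (2)*(0) + (-2) = -12 — in agreement.
Step 6: x = -1*(-12) + (2)*(10) + (-2) = 30 — agrees with the log.
Step 7: x = -1*(30) + (2)*(-12) + (-2) = -56 — confirmed correct.
Step 8: x = -1*(-56) + (2)*(30) + (-2) = 114 — consistent with the log.
Step 9: x = -1*(114) + (2)*(-56) + (-2) = -228 — checks out.
Step 10: x = -1*(-228) + (2)*(114) + (-2) = 454 — in agreement.
The recomputation confirms every line.

no error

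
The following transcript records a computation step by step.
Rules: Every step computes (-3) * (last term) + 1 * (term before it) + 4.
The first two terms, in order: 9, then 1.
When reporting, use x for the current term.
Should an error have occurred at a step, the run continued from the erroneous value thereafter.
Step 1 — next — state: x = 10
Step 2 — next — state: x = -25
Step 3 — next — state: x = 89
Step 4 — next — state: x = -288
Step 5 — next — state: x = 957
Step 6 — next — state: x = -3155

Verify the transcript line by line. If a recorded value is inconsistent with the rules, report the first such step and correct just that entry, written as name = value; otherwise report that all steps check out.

step 1: x = -3*(1) + (1)*(9) + (4) = 10 -> checks out
step 2: x = -3*(10) + (1)*(1) + (4) = -25 -> in agreement
step 3: x = -3*(-25) + (1)*(10) + (4) = 89 -> agrees with the transcript
step 4: x = -3*(89) + (1)*(-25) + (4) = -288 -> same as recorded
step 5: x = -3*(-288) + (1)*(89) + (4) = 957 -> exactly as logged
step 6: x = -3*(957) + (1)*(-288) + (4) = -3155 -> exactly as logged
Nothing is out of place; the run is error-free.

no error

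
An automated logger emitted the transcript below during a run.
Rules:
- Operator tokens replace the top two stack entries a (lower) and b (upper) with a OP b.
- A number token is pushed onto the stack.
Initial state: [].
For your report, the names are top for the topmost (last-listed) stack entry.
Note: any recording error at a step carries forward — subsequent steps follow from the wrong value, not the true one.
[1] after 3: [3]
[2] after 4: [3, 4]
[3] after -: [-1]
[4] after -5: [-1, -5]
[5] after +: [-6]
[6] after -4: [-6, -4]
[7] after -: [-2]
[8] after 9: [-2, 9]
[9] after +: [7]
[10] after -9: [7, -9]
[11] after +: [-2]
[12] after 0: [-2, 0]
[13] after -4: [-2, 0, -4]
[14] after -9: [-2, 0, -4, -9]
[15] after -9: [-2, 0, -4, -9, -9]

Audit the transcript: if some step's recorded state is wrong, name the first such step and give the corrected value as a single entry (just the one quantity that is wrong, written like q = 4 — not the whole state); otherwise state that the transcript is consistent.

Recomputing the run from the initial state:
step 1: [3]
step 2: [3, 4]
step 3: [-1]
step 4: [-1, -5]
step 5: [-6]
step 6: [-6, -4]
step 7: [-2]
step 8: [-2, 9]
step 9: [7]
step 10: [7, -9]
step 11: [-2]
step 12: [-2, 0]
step 13: [-2, 0, -4]
step 14: [-2, 0, -4, -9]
step 15: [-2, 0, -4, -9, -9]
This matches the transcript at every step.

no error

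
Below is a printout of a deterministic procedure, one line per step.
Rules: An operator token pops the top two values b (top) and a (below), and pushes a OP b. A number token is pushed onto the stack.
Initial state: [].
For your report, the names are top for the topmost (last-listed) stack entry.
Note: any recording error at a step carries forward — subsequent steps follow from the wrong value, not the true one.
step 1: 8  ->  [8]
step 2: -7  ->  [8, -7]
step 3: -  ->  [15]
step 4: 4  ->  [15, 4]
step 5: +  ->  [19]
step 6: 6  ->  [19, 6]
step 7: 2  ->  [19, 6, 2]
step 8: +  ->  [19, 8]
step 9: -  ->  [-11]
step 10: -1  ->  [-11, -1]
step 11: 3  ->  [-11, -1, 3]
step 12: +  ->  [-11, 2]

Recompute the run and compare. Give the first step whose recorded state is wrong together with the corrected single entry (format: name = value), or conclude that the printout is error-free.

step 9, top = 11

step 1: push 8: top = 8 -> consistent with the printout
step 2: push -7: top = -7 -> consistent with the printout
step 3: 8 - -7 = 15 -> in agreement
step 4: push 4: top = 4 -> exactly as logged
step 5: 15 + 4 = 19 -> no discrepancy
step 6: push 6: top = 6 -> consistent with the printout
step 7: push 2: top = 2 -> same as recorded
step 8: 6 + 2 = 8 -> same as recorded
step 9: 19 - 8 = 11 -> the entry is off here
So the first discrepancy is step 9, where the right value is top = 11.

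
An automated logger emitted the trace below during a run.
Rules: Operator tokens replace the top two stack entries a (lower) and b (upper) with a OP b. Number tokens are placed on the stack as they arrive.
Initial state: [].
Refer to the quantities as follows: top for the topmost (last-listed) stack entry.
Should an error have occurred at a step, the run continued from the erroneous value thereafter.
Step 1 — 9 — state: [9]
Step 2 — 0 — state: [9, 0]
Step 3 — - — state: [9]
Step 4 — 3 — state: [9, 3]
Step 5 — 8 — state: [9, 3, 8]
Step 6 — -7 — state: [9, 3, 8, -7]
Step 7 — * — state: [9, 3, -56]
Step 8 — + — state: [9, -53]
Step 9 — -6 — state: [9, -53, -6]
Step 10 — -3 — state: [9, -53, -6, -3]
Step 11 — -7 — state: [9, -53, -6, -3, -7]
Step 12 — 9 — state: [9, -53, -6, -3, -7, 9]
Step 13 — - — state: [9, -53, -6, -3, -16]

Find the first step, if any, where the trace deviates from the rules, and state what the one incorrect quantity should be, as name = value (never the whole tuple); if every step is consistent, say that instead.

Step 1: push 9: top = 9 — checks out.
Step 2: push 0: top = 0 — checks out.
Step 3: 9 - 0 = 9 — agrees with the trace.
Step 4: push 3: top = 3 — in agreement.
Step 5: push 8: top = 8 — consistent with the trace.
Step 6: push -7: top = -7 — verified.
Step 7: 8 * -7 = -56 — verified.
Step 8: 3 + -56 = -53 — no discrepancy.
Step 9: push -6: top = -6 — matches.
Step 10: push -3: top = -3 — agrees with the trace.
Step 11: push -7: top = -7 — checks out.
Step 12: push 9: top = 9 — same as recorded.
Step 13: -7 - 9 = -16 — checks out.
Each recorded entry agrees with the recomputation.

no error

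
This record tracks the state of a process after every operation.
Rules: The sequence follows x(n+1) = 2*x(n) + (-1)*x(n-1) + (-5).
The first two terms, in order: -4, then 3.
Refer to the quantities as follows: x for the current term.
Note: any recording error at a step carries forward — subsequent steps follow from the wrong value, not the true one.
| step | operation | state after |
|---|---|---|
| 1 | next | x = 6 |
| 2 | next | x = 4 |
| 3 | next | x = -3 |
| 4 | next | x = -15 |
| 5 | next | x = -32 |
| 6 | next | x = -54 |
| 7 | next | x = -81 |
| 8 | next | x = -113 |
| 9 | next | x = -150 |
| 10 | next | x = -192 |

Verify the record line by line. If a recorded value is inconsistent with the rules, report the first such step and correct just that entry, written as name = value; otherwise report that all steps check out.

step 1, x = 5

Step 1: x = 2*(3) + (-1)*(-4) + (-5) = 5 — the record disagrees here.
The audit stops at step 1: the recorded entry is wrong and should be x = 5.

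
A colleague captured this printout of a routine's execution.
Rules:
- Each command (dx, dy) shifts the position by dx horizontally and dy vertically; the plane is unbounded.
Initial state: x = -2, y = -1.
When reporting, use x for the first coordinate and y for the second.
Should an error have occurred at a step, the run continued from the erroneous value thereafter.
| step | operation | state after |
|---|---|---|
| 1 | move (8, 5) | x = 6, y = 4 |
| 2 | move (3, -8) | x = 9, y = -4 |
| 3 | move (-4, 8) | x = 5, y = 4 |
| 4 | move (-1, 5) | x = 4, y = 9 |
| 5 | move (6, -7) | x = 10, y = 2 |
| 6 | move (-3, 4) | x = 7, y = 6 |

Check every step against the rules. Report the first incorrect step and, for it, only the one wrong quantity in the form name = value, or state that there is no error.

no error

step 1: x = -2 + (8) = 6, y = -1 + (5) = 4 -> consistent with the printout
step 2: x = 6 + (3) = 9, y = 4 + (-8) = -4 -> consistent with the printout
step 3: x = 9 + (-4) = 5, y = -4 + (8) = 4 -> confirmed correct
step 4: x = 5 + (-1) = 4, y = 4 + (5) = 9 -> matches
step 5: x = 4 + (6) = 10, y = 9 + (-7) = 2 -> verified
step 6: x = 10 + (-3) = 7, y = 2 + (4) = 6 -> checks out
The whole run recomputes cleanly — no discrepancies.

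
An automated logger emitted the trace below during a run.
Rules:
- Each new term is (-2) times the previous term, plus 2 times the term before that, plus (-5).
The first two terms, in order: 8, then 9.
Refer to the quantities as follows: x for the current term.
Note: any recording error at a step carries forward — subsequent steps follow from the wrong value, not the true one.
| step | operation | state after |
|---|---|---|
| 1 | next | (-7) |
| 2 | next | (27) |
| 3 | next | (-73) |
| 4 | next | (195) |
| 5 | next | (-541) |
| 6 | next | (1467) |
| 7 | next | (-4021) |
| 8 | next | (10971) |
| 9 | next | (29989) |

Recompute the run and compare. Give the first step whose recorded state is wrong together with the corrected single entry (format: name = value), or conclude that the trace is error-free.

step 9, x = -29989

Recomputing the run from the initial state:
step 1: x = -7
step 2: x = 27
step 3: x = -73
step 4: x = 195
step 5: x = -541
step 6: x = 1467
step 7: x = -4021
step 8: x = 10971
step 9: x = -29989
The first disagreement with the trace is at step 9, where the value should be x = -29989.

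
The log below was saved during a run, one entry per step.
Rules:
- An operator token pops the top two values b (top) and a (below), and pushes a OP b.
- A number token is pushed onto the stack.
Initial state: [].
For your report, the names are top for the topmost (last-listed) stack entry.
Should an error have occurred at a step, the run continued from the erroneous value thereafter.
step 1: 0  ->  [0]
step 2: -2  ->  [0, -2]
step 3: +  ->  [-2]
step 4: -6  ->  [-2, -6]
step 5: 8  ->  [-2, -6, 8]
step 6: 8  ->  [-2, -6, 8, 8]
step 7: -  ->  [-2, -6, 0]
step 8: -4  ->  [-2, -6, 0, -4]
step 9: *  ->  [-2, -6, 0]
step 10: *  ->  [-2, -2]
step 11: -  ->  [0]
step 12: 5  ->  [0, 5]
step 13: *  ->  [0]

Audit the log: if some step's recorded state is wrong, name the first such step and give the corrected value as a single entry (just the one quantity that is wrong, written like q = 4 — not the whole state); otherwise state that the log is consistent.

1. push 0: top = 0 (in agreement)
2. push -2: top = -2 (no discrepancy)
3. 0 + -2 = -2 (same as recorded)
4. push -6: top = -6 (checks out)
5. push 8: top = 8 (in agreement)
6. push 8: top = 8 (no discrepancy)
7. 8 - 8 = 0 (agrees with the log)
8. push -4: top = -4 (exactly as logged)
9. 0 * -4 = 0 (checks out)
10. -6 * 0 = 0 (a discrepancy with the log)
That makes step 10 the first incorrect line — top = 0 is what it should show.

step 10, top = 0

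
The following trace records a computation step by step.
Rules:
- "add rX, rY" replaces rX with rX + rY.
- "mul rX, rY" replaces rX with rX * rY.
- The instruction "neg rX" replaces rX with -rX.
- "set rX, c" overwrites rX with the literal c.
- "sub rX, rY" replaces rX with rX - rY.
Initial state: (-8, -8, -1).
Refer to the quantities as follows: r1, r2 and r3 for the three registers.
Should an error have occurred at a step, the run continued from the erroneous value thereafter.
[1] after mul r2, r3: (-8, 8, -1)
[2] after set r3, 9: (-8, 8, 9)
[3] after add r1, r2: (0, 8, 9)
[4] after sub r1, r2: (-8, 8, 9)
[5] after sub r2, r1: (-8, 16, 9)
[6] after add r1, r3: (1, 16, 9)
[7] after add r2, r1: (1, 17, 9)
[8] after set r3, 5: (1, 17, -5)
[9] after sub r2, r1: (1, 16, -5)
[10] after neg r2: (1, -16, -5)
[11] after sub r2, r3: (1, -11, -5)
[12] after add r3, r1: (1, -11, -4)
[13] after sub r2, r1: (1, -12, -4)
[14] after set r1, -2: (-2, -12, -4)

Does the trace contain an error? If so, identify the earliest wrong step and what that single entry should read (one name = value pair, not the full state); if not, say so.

Recomputing the run from the initial state:
step 1: r1 = -8, r2 = 8, r3 = -1
step 2: r1 = -8, r2 = 8, r3 = 9
step 3: r1 = 0, r2 = 8, r3 = 9
step 4: r1 = -8, r2 = 8, r3 = 9
step 5: r1 = -8, r2 = 16, r3 = 9
step 6: r1 = 1, r2 = 16, r3 = 9
step 7: r1 = 1, r2 = 17, r3 = 9
step 8: r1 = 1, r2 = 17, r3 = 5
step 9: r1 = 1, r2 = 16, r3 = 5
step 10: r1 = 1, r2 = -16, r3 = 5
step 11: r1 = 1, r2 = -21, r3 = 5
step 12: r1 = 1, r2 = -21, r3 = 6
step 13: r1 = 1, r2 = -22, r3 = 6
step 14: r1 = -2, r2 = -22, r3 = 6
The first disagreement with the trace is at step 8, where the value should be r3 = 5.

step 8, r3 = 5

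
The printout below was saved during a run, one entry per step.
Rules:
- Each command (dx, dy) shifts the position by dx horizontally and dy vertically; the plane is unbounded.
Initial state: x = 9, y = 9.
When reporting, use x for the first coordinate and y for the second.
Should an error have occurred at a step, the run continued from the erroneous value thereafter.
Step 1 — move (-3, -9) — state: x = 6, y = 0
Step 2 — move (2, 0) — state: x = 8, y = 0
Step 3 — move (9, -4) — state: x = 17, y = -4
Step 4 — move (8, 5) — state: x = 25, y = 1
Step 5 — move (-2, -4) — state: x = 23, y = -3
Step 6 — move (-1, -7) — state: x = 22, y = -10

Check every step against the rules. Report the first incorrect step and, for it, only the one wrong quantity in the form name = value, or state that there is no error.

no error

1. x = 9 + (-3) = 6, y = 9 + (-9) = 0 (in agreement)
2. x = 6 + (2) = 8, y = 0 + (0) = 0 (consistent with the printout)
3. x = 8 + (9) = 17, y = 0 + (-4) = -4 (verified)
4. x = 17 + (8) = 25, y = -4 + (5) = 1 (confirmed correct)
5. x = 25 + (-2) = 23, y = 1 + (-4) = -3 (same as recorded)
6. x = 23 + (-1) = 22, y = -3 + (-7) = -10 (exactly as logged)
No step deviates from the rules.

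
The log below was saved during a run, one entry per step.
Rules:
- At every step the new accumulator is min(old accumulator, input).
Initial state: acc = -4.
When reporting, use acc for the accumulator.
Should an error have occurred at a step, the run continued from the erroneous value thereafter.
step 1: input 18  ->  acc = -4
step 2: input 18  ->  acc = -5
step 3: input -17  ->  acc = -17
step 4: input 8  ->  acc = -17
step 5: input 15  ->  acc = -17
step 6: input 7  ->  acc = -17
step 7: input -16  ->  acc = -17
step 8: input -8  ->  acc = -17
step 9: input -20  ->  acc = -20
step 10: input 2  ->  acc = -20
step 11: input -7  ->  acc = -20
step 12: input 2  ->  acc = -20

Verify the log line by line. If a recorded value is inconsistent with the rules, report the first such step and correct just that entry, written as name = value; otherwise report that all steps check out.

step 2, acc = -4

step 1: acc = min(-4, 18) = -4 -> same as recorded
step 2: acc = min(-4, 18) = -4 -> first mismatch against the log
First incorrect step: 2; the correct value is acc = -4.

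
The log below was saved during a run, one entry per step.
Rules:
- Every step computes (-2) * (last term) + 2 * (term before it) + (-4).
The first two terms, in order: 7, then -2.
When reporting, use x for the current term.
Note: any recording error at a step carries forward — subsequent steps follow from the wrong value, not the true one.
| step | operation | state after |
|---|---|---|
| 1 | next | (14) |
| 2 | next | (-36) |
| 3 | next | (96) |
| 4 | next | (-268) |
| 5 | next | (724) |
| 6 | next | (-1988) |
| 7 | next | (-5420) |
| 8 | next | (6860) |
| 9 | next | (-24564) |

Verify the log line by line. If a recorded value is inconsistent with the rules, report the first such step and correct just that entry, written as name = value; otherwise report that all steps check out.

step 7, x = 5420

1. x = -2*(-2) + (2)*(7) + (-4) = 14 (confirmed correct)
2. x = -2*(14) + (2)*(-2) + (-4) = -36 (verified)
3. x = -2*(-36) + (2)*(14) + (-4) = 96 (same as recorded)
4. x = -2*(96) + (2)*(-36) + (-4) = -268 (consistent with the log)
5. x = -2*(-268) + (2)*(96) + (-4) = 724 (confirmed correct)
6. x = -2*(724) + (2)*(-268) + (-4) = -1988 (in agreement)
7. x = -2*(-1988) + (2)*(724) + (-4) = 5420 (the entry is off here)
First incorrect step: 7; the correct value is x = 5420.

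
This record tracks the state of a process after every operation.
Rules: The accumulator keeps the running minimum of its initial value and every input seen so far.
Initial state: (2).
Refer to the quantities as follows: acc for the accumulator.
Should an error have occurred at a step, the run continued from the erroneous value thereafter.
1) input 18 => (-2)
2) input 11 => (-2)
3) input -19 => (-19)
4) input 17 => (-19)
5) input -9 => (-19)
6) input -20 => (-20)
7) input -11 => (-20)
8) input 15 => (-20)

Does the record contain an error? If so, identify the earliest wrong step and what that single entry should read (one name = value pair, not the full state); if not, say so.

Recomputing the run from the initial state:
step 1: acc = 2
step 2: acc = 2
step 3: acc = -19
step 4: acc = -19
step 5: acc = -19
step 6: acc = -20
step 7: acc = -20
step 8: acc = -20
The first disagreement with the record is at step 1, where the value should be acc = 2.

step 1, acc = 2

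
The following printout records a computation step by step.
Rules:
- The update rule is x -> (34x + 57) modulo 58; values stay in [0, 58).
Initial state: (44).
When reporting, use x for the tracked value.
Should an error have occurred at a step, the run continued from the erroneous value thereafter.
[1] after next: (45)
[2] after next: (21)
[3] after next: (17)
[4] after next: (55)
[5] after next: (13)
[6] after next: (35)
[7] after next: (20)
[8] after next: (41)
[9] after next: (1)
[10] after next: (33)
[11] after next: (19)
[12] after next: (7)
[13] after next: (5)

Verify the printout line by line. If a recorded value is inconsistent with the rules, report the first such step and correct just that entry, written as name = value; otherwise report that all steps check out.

step 7, x = 29

Recomputing the run from the initial state:
step 1: x = 45
step 2: x = 21
step 3: x = 17
step 4: x = 55
step 5: x = 13
step 6: x = 35
step 7: x = 29
step 8: x = 57
step 9: x = 23
step 10: x = 27
step 11: x = 47
step 12: x = 31
step 13: x = 9
The first disagreement with the printout is at step 7, where the value should be x = 29.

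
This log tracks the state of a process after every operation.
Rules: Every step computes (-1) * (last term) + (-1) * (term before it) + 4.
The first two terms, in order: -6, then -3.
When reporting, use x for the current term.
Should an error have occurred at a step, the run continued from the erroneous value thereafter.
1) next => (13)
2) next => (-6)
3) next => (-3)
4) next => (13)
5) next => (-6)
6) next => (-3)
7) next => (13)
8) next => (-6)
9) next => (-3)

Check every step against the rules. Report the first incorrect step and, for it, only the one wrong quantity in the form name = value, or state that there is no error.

1. x = -1*(-3) + (-1)*(-6) + (4) = 13 (matches)
2. x = -1*(13) + (-1)*(-3) + (4) = -6 (exactly as logged)
3. x = -1*(-6) + (-1)*(13) + (4) = -3 (no discrepancy)
4. x = -1*(-3) + (-1)*(-6) + (4) = 13 (no discrepancy)
5. x = -1*(13) + (-1)*(-3) + (4) = -6 (agrees with the log)
6. x = -1*(-6) + (-1)*(13) + (4) = -3 (agrees with the log)
7. x = -1*(-3) + (-1)*(-6) + (4) = 13 (matches)
8. x = -1*(13) + (-1)*(-3) + (4) = -6 (consistent with the log)
9. x = -1*(-6) + (-1)*(13) + (4) = -3 (checks out)
No step deviates from the rules.

no error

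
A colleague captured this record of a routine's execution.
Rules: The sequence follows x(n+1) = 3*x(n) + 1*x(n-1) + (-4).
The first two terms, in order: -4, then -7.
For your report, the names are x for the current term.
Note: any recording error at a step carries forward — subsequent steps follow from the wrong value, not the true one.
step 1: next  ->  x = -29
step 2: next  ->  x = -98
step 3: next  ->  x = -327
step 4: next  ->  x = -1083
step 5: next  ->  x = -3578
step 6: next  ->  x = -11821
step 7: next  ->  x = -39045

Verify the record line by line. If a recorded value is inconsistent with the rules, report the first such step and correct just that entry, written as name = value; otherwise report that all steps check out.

step 5, x = -3580

Step 1: x = 3*(-7) + (1)*(-4) + (-4) = -29 — in agreement.
Step 2: x = 3*(-29) + (1)*(-7) + (-4) = -98 — agrees with the record.
Step 3: x = 3*(-98) + (1)*(-29) + (-4) = -327 — same as recorded.
Step 4: x = 3*(-327) + (1)*(-98) + (-4) = -1083 — checks out.
Step 5: x = 3*(-1083) + (1)*(-327) + (-4) = -3580 — first mismatch against the record.
Conclusion: step 5 carries the first error; the entry should be x = -3580.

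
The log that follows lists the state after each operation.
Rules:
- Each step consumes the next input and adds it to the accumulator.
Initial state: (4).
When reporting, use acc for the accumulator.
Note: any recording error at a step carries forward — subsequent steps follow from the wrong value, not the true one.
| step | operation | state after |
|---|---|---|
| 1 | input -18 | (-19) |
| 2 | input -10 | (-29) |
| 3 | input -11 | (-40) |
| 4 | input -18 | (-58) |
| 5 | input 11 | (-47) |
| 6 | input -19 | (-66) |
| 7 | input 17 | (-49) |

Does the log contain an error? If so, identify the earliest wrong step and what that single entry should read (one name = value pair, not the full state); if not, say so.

step 1, acc = -14

Recomputing the run from the initial state:
step 1: acc = -14
step 2: acc = -24
step 3: acc = -35
step 4: acc = -53
step 5: acc = -42
step 6: acc = -61
step 7: acc = -44
The first disagreement with the log is at step 1, where the value should be acc = -14.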